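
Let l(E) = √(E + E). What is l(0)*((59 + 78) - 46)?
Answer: 0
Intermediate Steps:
l(E) = √2*√E (l(E) = √(2*E) = √2*√E)
l(0)*((59 + 78) - 46) = (√2*√0)*((59 + 78) - 46) = (√2*0)*(137 - 46) = 0*91 = 0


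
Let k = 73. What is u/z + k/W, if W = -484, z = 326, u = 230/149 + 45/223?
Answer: -381333283/2621344484 ≈ -0.14547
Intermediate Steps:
u = 57995/33227 (u = 230*(1/149) + 45*(1/223) = 230/149 + 45/223 = 57995/33227 ≈ 1.7454)
u/z + k/W = (57995/33227)/326 + 73/(-484) = (57995/33227)*(1/326) + 73*(-1/484) = 57995/10832002 - 73/484 = -381333283/2621344484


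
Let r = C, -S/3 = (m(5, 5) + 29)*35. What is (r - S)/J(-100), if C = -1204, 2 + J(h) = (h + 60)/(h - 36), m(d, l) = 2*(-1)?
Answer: -27727/29 ≈ -956.10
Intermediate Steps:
m(d, l) = -2
S = -2835 (S = -3*(-2 + 29)*35 = -81*35 = -3*945 = -2835)
J(h) = -2 + (60 + h)/(-36 + h) (J(h) = -2 + (h + 60)/(h - 36) = -2 + (60 + h)/(-36 + h))
r = -1204
(r - S)/J(-100) = (-1204 - 1*(-2835))/(((132 - 1*(-100))/(-36 - 100))) = (-1204 + 2835)/(((132 + 100)/(-136))) = 1631/((-1/136*232)) = 1631/(-29/17) = 1631*(-17/29) = -27727/29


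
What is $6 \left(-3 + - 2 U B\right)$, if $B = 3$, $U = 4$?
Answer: $-162$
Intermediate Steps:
$6 \left(-3 + - 2 U B\right) = 6 \left(-3 + \left(-2\right) 4 \cdot 3\right) = 6 \left(-3 - 24\right) = 6 \left(-27\right) = -162$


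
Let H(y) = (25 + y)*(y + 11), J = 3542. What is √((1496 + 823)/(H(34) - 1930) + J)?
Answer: √74537801/145 ≈ 59.542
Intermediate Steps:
H(y) = (11 + y)*(25 + y) (H(y) = (25 + y)*(11 + y) = (11 + y)*(25 + y))
√((1496 + 823)/(H(34) - 1930) + J) = √((1496 + 823)/((275 + 34² + 36*34) - 1930) + 3542) = √(2319/((275 + 1156 + 1224) - 1930) + 3542) = √(2319/(2655 - 1930) + 3542) = √(2319/725 + 3542) = √(2570269/725) = √74537801/145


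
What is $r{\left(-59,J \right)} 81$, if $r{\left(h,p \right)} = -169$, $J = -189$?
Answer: $-13689$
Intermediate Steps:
$r{\left(-59,J \right)} 81 = \left(-169\right) 81 = -13689$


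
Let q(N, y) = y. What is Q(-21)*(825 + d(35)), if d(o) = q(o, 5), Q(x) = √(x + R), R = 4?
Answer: 830*I*√17 ≈ 3422.2*I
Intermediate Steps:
Q(x) = √(4 + x) (Q(x) = √(x + 4) = √(4 + x))
d(o) = 5
Q(-21)*(825 + d(35)) = √(4 - 21)*(825 + 5) = √(-17)*830 = (I*√17)*830 = 830*I*√17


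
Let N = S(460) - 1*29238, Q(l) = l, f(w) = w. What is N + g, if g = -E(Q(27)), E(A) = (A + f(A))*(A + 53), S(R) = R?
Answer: -33098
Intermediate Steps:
E(A) = 2*A*(53 + A) (E(A) = (A + A)*(A + 53) = (2*A)*(53 + A) = 2*A*(53 + A))
N = -28778 (N = 460 - 1*29238 = 460 - 29238 = -28778)
g = -4320 (g = -2*27*(53 + 27) = -2*27*80 = -1*4320 = -4320)
N + g = -28778 - 4320 = -33098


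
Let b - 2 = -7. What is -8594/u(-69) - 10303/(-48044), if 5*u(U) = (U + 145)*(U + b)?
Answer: 66324836/8443733 ≈ 7.8549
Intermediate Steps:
b = -5 (b = 2 - 7 = -5)
u(U) = (-5 + U)*(145 + U)/5 (u(U) = ((U + 145)*(U - 5))/5 = ((145 + U)*(-5 + U))/5 = ((-5 + U)*(145 + U))/5 = (-5 + U)*(145 + U)/5)
-8594/u(-69) - 10303/(-48044) = -8594/(-145 + 28*(-69) + (⅕)*(-69)²) - 10303/(-48044) = -8594/(-145 - 1932 + (⅕)*4761) - 10303*(-1/48044) = -8594/(-145 - 1932 + 4761/5) + 10303/48044 = -8594/(-5624/5) + 10303/48044 = -8594*(-5/5624) + 10303/48044 = 21485/2812 + 10303/48044 = 66324836/8443733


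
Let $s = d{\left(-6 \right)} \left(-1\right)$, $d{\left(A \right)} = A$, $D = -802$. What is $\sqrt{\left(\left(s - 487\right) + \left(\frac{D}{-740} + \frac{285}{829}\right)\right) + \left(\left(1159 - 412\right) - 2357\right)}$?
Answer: $\frac{i \sqrt{196593854828230}}{306730} \approx 45.712 i$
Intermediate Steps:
$s = 6$ ($s = \left(-6\right) \left(-1\right) = 6$)
$\sqrt{\left(\left(s - 487\right) + \left(\frac{D}{-740} + \frac{285}{829}\right)\right) + \left(\left(1159 - 412\right) - 2357\right)} = \sqrt{\left(\left(6 - 487\right) + \left(- \frac{802}{-740} + \frac{285}{829}\right)\right) + \left(\left(1159 - 412\right) - 2357\right)} = \sqrt{\left(-481 + \left(\left(-802\right) \left(- \frac{1}{740}\right) + 285 \cdot \frac{1}{829}\right)\right) + \left(\left(1159 - 412\right) - 2357\right)} = \sqrt{\left(-481 + \left(\frac{401}{370} + \frac{285}{829}\right)\right) + \left(747 - 2357\right)} = \sqrt{\left(-481 + \frac{437879}{306730}\right) - 1610} = \sqrt{- \frac{147099251}{306730} - 1610} = \sqrt{- \frac{640934551}{306730}} = \frac{i \sqrt{196593854828230}}{306730}$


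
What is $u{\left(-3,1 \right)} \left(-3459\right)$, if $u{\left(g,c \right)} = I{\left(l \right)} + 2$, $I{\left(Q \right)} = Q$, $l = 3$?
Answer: $-17295$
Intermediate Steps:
$u{\left(g,c \right)} = 5$ ($u{\left(g,c \right)} = 3 + 2 = 5$)
$u{\left(-3,1 \right)} \left(-3459\right) = 5 \left(-3459\right) = -17295$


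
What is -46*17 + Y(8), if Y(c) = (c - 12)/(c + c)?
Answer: -3129/4 ≈ -782.25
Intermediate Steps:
Y(c) = (-12 + c)/(2*c) (Y(c) = (-12 + c)/((2*c)) = (-12 + c)*(1/(2*c)) = (-12 + c)/(2*c))
-46*17 + Y(8) = -46*17 + (1/2)*(-12 + 8)/8 = -782 + (1/2)*(1/8)*(-4) = -782 - 1/4 = -3129/4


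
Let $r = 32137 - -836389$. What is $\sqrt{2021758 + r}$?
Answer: $2 \sqrt{722571} \approx 1700.1$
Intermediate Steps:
$r = 868526$ ($r = 32137 + 836389 = 868526$)
$\sqrt{2021758 + r} = \sqrt{2021758 + 868526} = \sqrt{2890284} = 2 \sqrt{722571}$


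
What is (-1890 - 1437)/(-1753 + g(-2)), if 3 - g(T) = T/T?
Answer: 3327/1751 ≈ 1.9001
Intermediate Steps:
g(T) = 2 (g(T) = 3 - T/T = 3 - 1*1 = 3 - 1 = 2)
(-1890 - 1437)/(-1753 + g(-2)) = (-1890 - 1437)/(-1753 + 2) = -3327/(-1751) = -3327*(-1/1751) = 3327/1751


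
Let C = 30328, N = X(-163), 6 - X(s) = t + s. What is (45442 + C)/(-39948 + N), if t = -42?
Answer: -75770/39737 ≈ -1.9068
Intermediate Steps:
X(s) = 48 - s (X(s) = 6 - (-42 + s) = 6 + (42 - s) = 48 - s)
N = 211 (N = 48 - 1*(-163) = 48 + 163 = 211)
(45442 + C)/(-39948 + N) = (45442 + 30328)/(-39948 + 211) = 75770/(-39737) = 75770*(-1/39737) = -75770/39737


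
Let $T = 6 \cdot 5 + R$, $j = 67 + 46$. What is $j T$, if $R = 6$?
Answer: $4068$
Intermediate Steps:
$j = 113$
$T = 36$ ($T = 6 \cdot 5 + 6 = 30 + 6 = 36$)
$j T = 113 \cdot 36 = 4068$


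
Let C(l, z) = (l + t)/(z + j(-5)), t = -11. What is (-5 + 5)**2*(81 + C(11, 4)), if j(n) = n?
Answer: 0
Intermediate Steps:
C(l, z) = (-11 + l)/(-5 + z) (C(l, z) = (l - 11)/(z - 5) = (-11 + l)/(-5 + z))
(-5 + 5)**2*(81 + C(11, 4)) = (-5 + 5)**2*(81 + (-11 + 11)/(-5 + 4)) = 0**2*(81 + 0/(-1)) = 0*(81 - 1*0) = 0*(81 + 0) = 0*81 = 0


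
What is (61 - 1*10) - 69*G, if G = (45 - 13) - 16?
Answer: -1053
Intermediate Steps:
G = 16 (G = 32 - 16 = 16)
(61 - 1*10) - 69*G = (61 - 1*10) - 69*16 = (61 - 10) - 1104 = 51 - 1104 = -1053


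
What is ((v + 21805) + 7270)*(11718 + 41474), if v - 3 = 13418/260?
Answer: 100715036004/65 ≈ 1.5495e+9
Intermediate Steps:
v = 7099/130 (v = 3 + 13418/260 = 3 + 13418*(1/260) = 3 + 6709/130 = 7099/130 ≈ 54.608)
((v + 21805) + 7270)*(11718 + 41474) = ((7099/130 + 21805) + 7270)*(11718 + 41474) = (2841749/130 + 7270)*53192 = (3786849/130)*53192 = 100715036004/65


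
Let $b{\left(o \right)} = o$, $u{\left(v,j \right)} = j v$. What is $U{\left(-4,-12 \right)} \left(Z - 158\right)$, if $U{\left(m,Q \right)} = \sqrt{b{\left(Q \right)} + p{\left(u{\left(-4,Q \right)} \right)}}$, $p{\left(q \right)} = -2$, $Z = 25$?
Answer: $- 133 i \sqrt{14} \approx - 497.64 i$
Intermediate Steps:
$U{\left(m,Q \right)} = \sqrt{-2 + Q}$ ($U{\left(m,Q \right)} = \sqrt{Q - 2} = \sqrt{-2 + Q}$)
$U{\left(-4,-12 \right)} \left(Z - 158\right) = \sqrt{-2 - 12} \left(25 - 158\right) = \sqrt{-14} \left(-133\right) = i \sqrt{14} \left(-133\right) = - 133 i \sqrt{14}$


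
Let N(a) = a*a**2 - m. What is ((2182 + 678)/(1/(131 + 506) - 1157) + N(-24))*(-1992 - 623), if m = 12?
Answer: 6667638422105/184252 ≈ 3.6188e+7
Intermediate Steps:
N(a) = -12 + a**3 (N(a) = a*a**2 - 1*12 = a**3 - 12 = -12 + a**3)
((2182 + 678)/(1/(131 + 506) - 1157) + N(-24))*(-1992 - 623) = ((2182 + 678)/(1/(131 + 506) - 1157) + (-12 + (-24)**3))*(-1992 - 623) = (2860/(1/637 - 1157) + (-12 - 13824))*(-2615) = (2860/(1/637 - 1157) - 13836)*(-2615) = (2860/(-737008/637) - 13836)*(-2615) = (2860*(-637/737008) - 13836)*(-2615) = (-455455/184252 - 13836)*(-2615) = -2549766127/184252*(-2615) = 6667638422105/184252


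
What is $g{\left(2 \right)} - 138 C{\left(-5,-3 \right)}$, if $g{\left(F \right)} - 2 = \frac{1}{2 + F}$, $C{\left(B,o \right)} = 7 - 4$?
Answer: $- \frac{1647}{4} \approx -411.75$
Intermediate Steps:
$C{\left(B,o \right)} = 3$
$g{\left(F \right)} = 2 + \frac{1}{2 + F}$
$g{\left(2 \right)} - 138 C{\left(-5,-3 \right)} = \frac{5 + 2 \cdot 2}{2 + 2} - 414 = \frac{5 + 4}{4} - 414 = \frac{1}{4} \cdot 9 - 414 = \frac{9}{4} - 414 = - \frac{1647}{4}$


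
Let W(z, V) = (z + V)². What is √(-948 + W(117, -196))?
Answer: √5293 ≈ 72.753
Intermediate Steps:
W(z, V) = (V + z)²
√(-948 + W(117, -196)) = √(-948 + (-196 + 117)²) = √(-948 + (-79)²) = √(-948 + 6241) = √5293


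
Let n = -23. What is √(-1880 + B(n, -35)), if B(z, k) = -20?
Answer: 10*I*√19 ≈ 43.589*I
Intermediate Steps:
√(-1880 + B(n, -35)) = √(-1880 - 20) = √(-1900) = 10*I*√19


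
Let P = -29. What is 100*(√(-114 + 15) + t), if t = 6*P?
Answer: -17400 + 300*I*√11 ≈ -17400.0 + 994.99*I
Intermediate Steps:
t = -174 (t = 6*(-29) = -174)
100*(√(-114 + 15) + t) = 100*(√(-114 + 15) - 174) = 100*(√(-99) - 174) = 100*(3*I*√11 - 174) = 100*(-174 + 3*I*√11) = -17400 + 300*I*√11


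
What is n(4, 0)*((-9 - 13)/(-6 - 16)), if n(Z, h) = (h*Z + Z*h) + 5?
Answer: 5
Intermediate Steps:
n(Z, h) = 5 + 2*Z*h (n(Z, h) = (Z*h + Z*h) + 5 = 2*Z*h + 5 = 5 + 2*Z*h)
n(4, 0)*((-9 - 13)/(-6 - 16)) = (5 + 2*4*0)*((-9 - 13)/(-6 - 16)) = (5 + 0)*(-22/(-22)) = 5*(-22*(-1/22)) = 5*1 = 5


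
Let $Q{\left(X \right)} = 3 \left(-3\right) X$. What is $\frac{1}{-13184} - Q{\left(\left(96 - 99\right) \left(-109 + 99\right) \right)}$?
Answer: $\frac{3559679}{13184} \approx 270.0$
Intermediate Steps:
$Q{\left(X \right)} = - 9 X$
$\frac{1}{-13184} - Q{\left(\left(96 - 99\right) \left(-109 + 99\right) \right)} = \frac{1}{-13184} - - 9 \left(96 - 99\right) \left(-109 + 99\right) = - \frac{1}{13184} - - 9 \left(\left(-3\right) \left(-10\right)\right) = - \frac{1}{13184} - \left(-9\right) 30 = - \frac{1}{13184} - -270 = - \frac{1}{13184} + 270 = \frac{3559679}{13184}$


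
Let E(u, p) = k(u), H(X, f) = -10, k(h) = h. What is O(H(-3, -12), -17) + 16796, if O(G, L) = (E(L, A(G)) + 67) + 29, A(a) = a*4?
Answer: 16875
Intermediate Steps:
A(a) = 4*a
E(u, p) = u
O(G, L) = 96 + L (O(G, L) = (L + 67) + 29 = (67 + L) + 29 = 96 + L)
O(H(-3, -12), -17) + 16796 = (96 - 17) + 16796 = 79 + 16796 = 16875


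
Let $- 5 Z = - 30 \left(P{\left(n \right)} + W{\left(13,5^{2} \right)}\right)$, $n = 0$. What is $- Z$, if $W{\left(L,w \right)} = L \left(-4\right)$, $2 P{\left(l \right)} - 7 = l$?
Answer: $291$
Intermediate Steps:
$P{\left(l \right)} = \frac{7}{2} + \frac{l}{2}$
$W{\left(L,w \right)} = - 4 L$
$Z = -291$ ($Z = - \frac{\left(-30\right) \left(\left(\frac{7}{2} + \frac{1}{2} \cdot 0\right) - 52\right)}{5} = - \frac{\left(-30\right) \left(\left(\frac{7}{2} + 0\right) - 52\right)}{5} = - \frac{\left(-30\right) \left(\frac{7}{2} - 52\right)}{5} = - \frac{\left(-30\right) \left(- \frac{97}{2}\right)}{5} = \left(- \frac{1}{5}\right) 1455 = -291$)
$- Z = \left(-1\right) \left(-291\right) = 291$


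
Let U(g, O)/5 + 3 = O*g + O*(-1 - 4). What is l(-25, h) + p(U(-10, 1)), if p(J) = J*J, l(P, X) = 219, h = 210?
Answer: 8319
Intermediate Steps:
U(g, O) = -15 - 25*O + 5*O*g (U(g, O) = -15 + 5*(O*g + O*(-1 - 4)) = -15 + 5*(O*g + O*(-5)) = -15 + 5*(O*g - 5*O) = -15 + 5*(-5*O + O*g) = -15 + (-25*O + 5*O*g) = -15 - 25*O + 5*O*g)
p(J) = J**2
l(-25, h) + p(U(-10, 1)) = 219 + (-15 - 25*1 + 5*1*(-10))**2 = 219 + (-15 - 25 - 50)**2 = 219 + (-90)**2 = 219 + 8100 = 8319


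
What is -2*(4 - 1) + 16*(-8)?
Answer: -134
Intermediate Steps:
-2*(4 - 1) + 16*(-8) = -2*3 - 128 = -6 - 128 = -134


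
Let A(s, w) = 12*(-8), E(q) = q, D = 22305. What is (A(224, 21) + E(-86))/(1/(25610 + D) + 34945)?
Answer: -4360265/837194838 ≈ -0.0052082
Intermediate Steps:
A(s, w) = -96
(A(224, 21) + E(-86))/(1/(25610 + D) + 34945) = (-96 - 86)/(1/(25610 + 22305) + 34945) = -182/(1/47915 + 34945) = -182/1674389676/47915 = -182*47915/1674389676 = -4360265/837194838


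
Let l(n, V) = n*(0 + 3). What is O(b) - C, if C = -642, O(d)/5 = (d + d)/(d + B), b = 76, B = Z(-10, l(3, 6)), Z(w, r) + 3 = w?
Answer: 41206/63 ≈ 654.06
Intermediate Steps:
l(n, V) = 3*n (l(n, V) = n*3 = 3*n)
Z(w, r) = -3 + w
B = -13 (B = -3 - 10 = -13)
O(d) = 10*d/(-13 + d) (O(d) = 5*((d + d)/(d - 13)) = 5*((2*d)/(-13 + d)) = 5*(2*d/(-13 + d)) = 10*d/(-13 + d))
O(b) - C = 10*76/(-13 + 76) - 1*(-642) = 10*76/63 + 642 = 10*76*(1/63) + 642 = 760/63 + 642 = 41206/63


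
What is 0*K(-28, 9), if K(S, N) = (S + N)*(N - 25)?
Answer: 0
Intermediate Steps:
K(S, N) = (-25 + N)*(N + S) (K(S, N) = (N + S)*(-25 + N) = (-25 + N)*(N + S))
0*K(-28, 9) = 0*(9**2 - 25*9 - 25*(-28) + 9*(-28)) = 0*(81 - 225 + 700 - 252) = 0*304 = 0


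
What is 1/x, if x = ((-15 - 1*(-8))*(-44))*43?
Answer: 1/13244 ≈ 7.5506e-5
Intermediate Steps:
x = 13244 (x = ((-15 + 8)*(-44))*43 = -7*(-44)*43 = 308*43 = 13244)
1/x = 1/13244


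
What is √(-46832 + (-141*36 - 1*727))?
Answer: 11*I*√435 ≈ 229.42*I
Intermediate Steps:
√(-46832 + (-141*36 - 1*727)) = √(-46832 + (-5076 - 727)) = √(-46832 - 5803) = √(-52635) = 11*I*√435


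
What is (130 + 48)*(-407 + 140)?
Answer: -47526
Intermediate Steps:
(130 + 48)*(-407 + 140) = 178*(-267) = -47526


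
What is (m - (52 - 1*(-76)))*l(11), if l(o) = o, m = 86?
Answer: -462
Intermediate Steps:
(m - (52 - 1*(-76)))*l(11) = (86 - (52 - 1*(-76)))*11 = (86 - (52 + 76))*11 = (86 - 1*128)*11 = (86 - 128)*11 = -42*11 = -462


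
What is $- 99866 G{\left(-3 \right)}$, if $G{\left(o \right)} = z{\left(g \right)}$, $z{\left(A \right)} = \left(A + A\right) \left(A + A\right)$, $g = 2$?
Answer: $-1597856$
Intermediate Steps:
$z{\left(A \right)} = 4 A^{2}$ ($z{\left(A \right)} = 2 A 2 A = 4 A^{2}$)
$G{\left(o \right)} = 16$ ($G{\left(o \right)} = 4 \cdot 2^{2} = 4 \cdot 4 = 16$)
$- 99866 G{\left(-3 \right)} = \left(-99866\right) 16 = -1597856$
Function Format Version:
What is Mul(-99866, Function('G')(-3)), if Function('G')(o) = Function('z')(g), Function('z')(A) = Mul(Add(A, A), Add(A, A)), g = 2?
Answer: -1597856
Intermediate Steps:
Function('z')(A) = Mul(4, Pow(A, 2)) (Function('z')(A) = Mul(Mul(2, A), Mul(2, A)) = Mul(4, Pow(A, 2)))
Function('G')(o) = 16 (Function('G')(o) = Mul(4, Pow(2, 2)) = Mul(4, 4) = 16)
Mul(-99866, Function('G')(-3)) = Mul(-99866, 16) = -1597856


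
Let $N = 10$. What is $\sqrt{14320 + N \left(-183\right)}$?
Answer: $\sqrt{12490} \approx 111.76$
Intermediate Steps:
$\sqrt{14320 + N \left(-183\right)} = \sqrt{14320 + 10 \left(-183\right)} = \sqrt{14320 - 1830} = \sqrt{12490}$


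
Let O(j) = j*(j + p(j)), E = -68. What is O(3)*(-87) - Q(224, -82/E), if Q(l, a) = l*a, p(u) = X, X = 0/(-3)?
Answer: -17903/17 ≈ -1053.1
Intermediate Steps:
X = 0 (X = 0*(-1/3) = 0)
p(u) = 0
O(j) = j**2 (O(j) = j*(j + 0) = j*j = j**2)
Q(l, a) = a*l
O(3)*(-87) - Q(224, -82/E) = 3**2*(-87) - (-82/(-68))*224 = 9*(-87) - (-82*(-1/68))*224 = -783 - 41*224/34 = -783 - 1*4592/17 = -783 - 4592/17 = -17903/17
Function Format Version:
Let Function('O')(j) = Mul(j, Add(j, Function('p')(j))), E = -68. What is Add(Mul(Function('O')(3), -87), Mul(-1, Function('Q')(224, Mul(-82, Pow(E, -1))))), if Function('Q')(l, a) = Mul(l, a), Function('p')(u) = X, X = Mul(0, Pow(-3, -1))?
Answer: Rational(-17903, 17) ≈ -1053.1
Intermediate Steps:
X = 0 (X = Mul(0, Rational(-1, 3)) = 0)
Function('p')(u) = 0
Function('O')(j) = Pow(j, 2) (Function('O')(j) = Mul(j, Add(j, 0)) = Mul(j, j) = Pow(j, 2))
Function('Q')(l, a) = Mul(a, l)
Add(Mul(Function('O')(3), -87), Mul(-1, Function('Q')(224, Mul(-82, Pow(E, -1))))) = Add(Mul(Pow(3, 2), -87), Mul(-1, Mul(Mul(-82, Pow(-68, -1)), 224))) = Add(Mul(9, -87), Mul(-1, Mul(Mul(-82, Rational(-1, 68)), 224))) = Add(-783, Mul(-1, Mul(Rational(41, 34), 224))) = Add(-783, Mul(-1, Rational(4592, 17))) = Add(-783, Rational(-4592, 17)) = Rational(-17903, 17)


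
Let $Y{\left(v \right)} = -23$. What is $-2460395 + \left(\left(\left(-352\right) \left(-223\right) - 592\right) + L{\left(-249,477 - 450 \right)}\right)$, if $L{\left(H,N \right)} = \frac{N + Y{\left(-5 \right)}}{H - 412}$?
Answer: $- \frac{1574826555}{661} \approx -2.3825 \cdot 10^{6}$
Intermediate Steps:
$L{\left(H,N \right)} = \frac{-23 + N}{-412 + H}$ ($L{\left(H,N \right)} = \frac{N - 23}{H - 412} = \frac{-23 + N}{-412 + H}$)
$-2460395 + \left(\left(\left(-352\right) \left(-223\right) - 592\right) + L{\left(-249,477 - 450 \right)}\right) = -2460395 + \left(\left(\left(-352\right) \left(-223\right) - 592\right) + \frac{-23 + \left(477 - 450\right)}{-412 - 249}\right) = -2460395 + \left(\left(78496 - 592\right) + \frac{-23 + 27}{-661}\right) = -2460395 + \left(77904 - \frac{4}{661}\right) = -2460395 + \frac{51494540}{661} = - \frac{1574826555}{661}$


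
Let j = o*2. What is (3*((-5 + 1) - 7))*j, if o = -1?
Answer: 66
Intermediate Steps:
j = -2 (j = -1*2 = -2)
(3*((-5 + 1) - 7))*j = (3*((-5 + 1) - 7))*(-2) = (3*(-4 - 7))*(-2) = (3*(-11))*(-2) = -33*(-2) = 66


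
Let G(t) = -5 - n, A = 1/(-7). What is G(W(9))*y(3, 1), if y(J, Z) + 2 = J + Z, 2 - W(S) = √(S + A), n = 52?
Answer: -114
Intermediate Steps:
A = -⅐ ≈ -0.14286
W(S) = 2 - √(-⅐ + S) (W(S) = 2 - √(S - ⅐) = 2 - √(-⅐ + S))
G(t) = -57 (G(t) = -5 - 1*52 = -5 - 52 = -57)
y(J, Z) = -2 + J + Z (y(J, Z) = -2 + (J + Z) = -2 + J + Z)
G(W(9))*y(3, 1) = -57*(-2 + 3 + 1) = -57*2 = -114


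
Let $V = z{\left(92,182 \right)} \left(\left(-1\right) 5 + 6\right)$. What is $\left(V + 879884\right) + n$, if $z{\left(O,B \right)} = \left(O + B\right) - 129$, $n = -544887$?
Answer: $335142$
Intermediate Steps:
$z{\left(O,B \right)} = -129 + B + O$ ($z{\left(O,B \right)} = \left(B + O\right) - 129 = -129 + B + O$)
$V = 145$ ($V = \left(-129 + 182 + 92\right) \left(\left(-1\right) 5 + 6\right) = 145 \left(-5 + 6\right) = 145 \cdot 1 = 145$)
$\left(V + 879884\right) + n = \left(145 + 879884\right) - 544887 = 880029 - 544887 = 335142$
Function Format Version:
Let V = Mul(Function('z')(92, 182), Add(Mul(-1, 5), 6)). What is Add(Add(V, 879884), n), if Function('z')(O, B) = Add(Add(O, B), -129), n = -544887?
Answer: 335142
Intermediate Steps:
Function('z')(O, B) = Add(-129, B, O) (Function('z')(O, B) = Add(Add(B, O), -129) = Add(-129, B, O))
V = 145 (V = Mul(Add(-129, 182, 92), Add(Mul(-1, 5), 6)) = Mul(145, Add(-5, 6)) = Mul(145, 1) = 145)
Add(Add(V, 879884), n) = Add(Add(145, 879884), -544887) = Add(880029, -544887) = 335142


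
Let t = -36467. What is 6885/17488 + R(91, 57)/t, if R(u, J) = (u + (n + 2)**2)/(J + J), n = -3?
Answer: 14310487367/36350889072 ≈ 0.39368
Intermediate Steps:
R(u, J) = (1 + u)/(2*J) (R(u, J) = (u + (-3 + 2)**2)/(J + J) = (u + (-1)**2)/((2*J)) = (u + 1)*(1/(2*J)) = (1 + u)*(1/(2*J)) = (1 + u)/(2*J))
6885/17488 + R(91, 57)/t = 6885/17488 + ((1/2)*(1 + 91)/57)/(-36467) = 6885*(1/17488) + ((1/2)*(1/57)*92)*(-1/36467) = 6885/17488 + (46/57)*(-1/36467) = 6885/17488 - 46/2078619 = 14310487367/36350889072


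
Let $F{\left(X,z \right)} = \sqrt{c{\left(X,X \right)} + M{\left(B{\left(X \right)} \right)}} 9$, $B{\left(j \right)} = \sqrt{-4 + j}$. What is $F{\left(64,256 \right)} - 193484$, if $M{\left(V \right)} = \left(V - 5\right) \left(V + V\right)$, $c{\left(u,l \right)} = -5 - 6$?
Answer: $-193484 + 9 \sqrt{109 - 20 \sqrt{15}} \approx -1.9343 \cdot 10^{5}$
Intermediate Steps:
$c{\left(u,l \right)} = -11$ ($c{\left(u,l \right)} = -5 - 6 = -11$)
$M{\left(V \right)} = 2 V \left(-5 + V\right)$ ($M{\left(V \right)} = \left(-5 + V\right) 2 V = 2 V \left(-5 + V\right)$)
$F{\left(X,z \right)} = 9 \sqrt{-11 + 2 \sqrt{-4 + X} \left(-5 + \sqrt{-4 + X}\right)}$ ($F{\left(X,z \right)} = \sqrt{-11 + 2 \sqrt{-4 + X} \left(-5 + \sqrt{-4 + X}\right)} 9 = 9 \sqrt{-11 + 2 \sqrt{-4 + X} \left(-5 + \sqrt{-4 + X}\right)}$)
$F{\left(64,256 \right)} - 193484 = 9 \sqrt{-19 - 10 \sqrt{-4 + 64} + 2 \cdot 64} - 193484 = 9 \sqrt{-19 - 10 \sqrt{60} + 128} - 193484 = 9 \sqrt{-19 - 10 \cdot 2 \sqrt{15} + 128} - 193484 = 9 \sqrt{-19 - 20 \sqrt{15} + 128} - 193484 = 9 \sqrt{109 - 20 \sqrt{15}} - 193484 = -193484 + 9 \sqrt{109 - 20 \sqrt{15}}$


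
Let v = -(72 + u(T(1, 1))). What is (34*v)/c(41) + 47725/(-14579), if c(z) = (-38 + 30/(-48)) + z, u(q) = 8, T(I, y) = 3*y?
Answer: -318145815/277001 ≈ -1148.5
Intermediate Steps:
v = -80 (v = -(72 + 8) = -1*80 = -80)
c(z) = -309/8 + z (c(z) = (-38 + 30*(-1/48)) + z = (-38 - 5/8) + z = -309/8 + z)
(34*v)/c(41) + 47725/(-14579) = (34*(-80))/(-309/8 + 41) + 47725/(-14579) = -2720/19/8 + 47725*(-1/14579) = -2720*8/19 - 47725/14579 = -21760/19 - 47725/14579 = -318145815/277001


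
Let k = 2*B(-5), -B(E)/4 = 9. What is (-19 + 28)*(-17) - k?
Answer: -81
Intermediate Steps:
B(E) = -36 (B(E) = -4*9 = -36)
k = -72 (k = 2*(-36) = -72)
(-19 + 28)*(-17) - k = (-19 + 28)*(-17) - 1*(-72) = 9*(-17) + 72 = -153 + 72 = -81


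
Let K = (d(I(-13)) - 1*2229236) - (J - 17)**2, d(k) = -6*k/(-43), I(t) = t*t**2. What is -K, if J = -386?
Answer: 102853917/43 ≈ 2.3920e+6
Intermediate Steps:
I(t) = t**3
d(k) = 6*k/43 (d(k) = -6*k*(-1)/43 = -(-6)*k/43 = 6*k/43)
K = -102853917/43 (K = ((6/43)*(-13)**3 - 1*2229236) - (-386 - 17)**2 = ((6/43)*(-2197) - 2229236) - 1*(-403)**2 = (-13182/43 - 2229236) - 1*162409 = -95870330/43 - 162409 = -102853917/43 ≈ -2.3920e+6)
-K = -1*(-102853917/43) = 102853917/43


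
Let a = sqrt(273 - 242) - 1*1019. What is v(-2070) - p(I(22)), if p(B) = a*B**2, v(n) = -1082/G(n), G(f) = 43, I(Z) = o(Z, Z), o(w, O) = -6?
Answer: 1576330/43 - 36*sqrt(31) ≈ 36458.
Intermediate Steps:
I(Z) = -6
v(n) = -1082/43
a = -1019 + sqrt(31) (a = sqrt(31) - 1019 = -1019 + sqrt(31) ≈ -1013.4)
p(B) = B**2*(-1019 + sqrt(31)) (p(B) = (-1019 + sqrt(31))*B**2 = B**2*(-1019 + sqrt(31)))
v(-2070) - p(I(22)) = -1082/43 - (-6)**2*(-1019 + sqrt(31)) = -1082/43 - 36*(-1019 + sqrt(31)) = -1082/43 - (-36684 + 36*sqrt(31)) = -1082/43 + (36684 - 36*sqrt(31)) = 1576330/43 - 36*sqrt(31)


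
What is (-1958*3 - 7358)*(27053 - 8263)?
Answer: -248629280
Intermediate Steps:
(-1958*3 - 7358)*(27053 - 8263) = (-5874 - 7358)*18790 = -13232*18790 = -248629280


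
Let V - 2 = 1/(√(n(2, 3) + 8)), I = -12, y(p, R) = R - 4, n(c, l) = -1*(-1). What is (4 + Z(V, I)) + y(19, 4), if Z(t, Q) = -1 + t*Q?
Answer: -25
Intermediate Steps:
n(c, l) = 1
y(p, R) = -4 + R
V = 7/3 (V = 2 + 1/(√(1 + 8)) = 2 + 1/(√9) = 2 + 1/3 = 2 + ⅓ = 7/3 ≈ 2.3333)
Z(t, Q) = -1 + Q*t
(4 + Z(V, I)) + y(19, 4) = (4 + (-1 - 12*7/3)) + (-4 + 4) = (4 + (-1 - 28)) + 0 = (4 - 29) + 0 = -25 + 0 = -25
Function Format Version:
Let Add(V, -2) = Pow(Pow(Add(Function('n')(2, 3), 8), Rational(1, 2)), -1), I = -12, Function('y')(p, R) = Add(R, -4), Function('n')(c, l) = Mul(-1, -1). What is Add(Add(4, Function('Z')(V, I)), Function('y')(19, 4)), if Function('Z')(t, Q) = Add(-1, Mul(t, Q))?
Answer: -25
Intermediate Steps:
Function('n')(c, l) = 1
Function('y')(p, R) = Add(-4, R)
V = Rational(7, 3) (V = Add(2, Pow(Pow(Add(1, 8), Rational(1, 2)), -1)) = Add(2, Pow(Pow(9, Rational(1, 2)), -1)) = Add(2, Pow(3, -1)) = Add(2, Rational(1, 3)) = Rational(7, 3) ≈ 2.3333)
Function('Z')(t, Q) = Add(-1, Mul(Q, t))
Add(Add(4, Function('Z')(V, I)), Function('y')(19, 4)) = Add(Add(4, Add(-1, Mul(-12, Rational(7, 3)))), Add(-4, 4)) = Add(Add(4, Add(-1, -28)), 0) = Add(Add(4, -29), 0) = Add(-25, 0) = -25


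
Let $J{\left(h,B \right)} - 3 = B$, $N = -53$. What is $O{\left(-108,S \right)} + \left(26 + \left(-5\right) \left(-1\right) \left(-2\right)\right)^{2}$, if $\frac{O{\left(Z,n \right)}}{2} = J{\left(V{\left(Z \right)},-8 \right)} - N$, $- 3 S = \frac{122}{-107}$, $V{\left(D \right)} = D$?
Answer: $352$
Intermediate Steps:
$J{\left(h,B \right)} = 3 + B$
$S = \frac{122}{321}$ ($S = - \frac{122 \frac{1}{-107}}{3} = - \frac{122 \left(- \frac{1}{107}\right)}{3} = \left(- \frac{1}{3}\right) \left(- \frac{122}{107}\right) = \frac{122}{321} \approx 0.38006$)
$O{\left(Z,n \right)} = 96$ ($O{\left(Z,n \right)} = 2 \left(\left(3 - 8\right) - -53\right) = 2 \left(-5 + 53\right) = 2 \cdot 48 = 96$)
$O{\left(-108,S \right)} + \left(26 + \left(-5\right) \left(-1\right) \left(-2\right)\right)^{2} = 96 + \left(26 + \left(-5\right) \left(-1\right) \left(-2\right)\right)^{2} = 96 + \left(26 + 5 \left(-2\right)\right)^{2} = 96 + \left(26 - 10\right)^{2} = 96 + 16^{2} = 96 + 256 = 352$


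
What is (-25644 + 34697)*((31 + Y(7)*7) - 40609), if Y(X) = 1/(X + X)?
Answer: -734696215/2 ≈ -3.6735e+8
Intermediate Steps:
Y(X) = 1/(2*X)
(-25644 + 34697)*((31 + Y(7)*7) - 40609) = (-25644 + 34697)*((31 + ((½)/7)*7) - 40609) = 9053*((31 + ((½)*(⅐))*7) - 40609) = 9053*((31 + (1/14)*7) - 40609) = 9053*((31 + ½) - 40609) = 9053*(63/2 - 40609) = 9053*(-81155/2) = -734696215/2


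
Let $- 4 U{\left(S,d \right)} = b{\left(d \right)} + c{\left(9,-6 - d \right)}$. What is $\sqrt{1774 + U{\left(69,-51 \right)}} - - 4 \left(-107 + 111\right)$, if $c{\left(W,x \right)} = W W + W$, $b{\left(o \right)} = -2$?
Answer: $16 + 2 \sqrt{438} \approx 57.857$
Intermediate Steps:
$c{\left(W,x \right)} = W + W^{2}$ ($c{\left(W,x \right)} = W^{2} + W = W + W^{2}$)
$U{\left(S,d \right)} = -22$ ($U{\left(S,d \right)} = - \frac{-2 + 9 \left(1 + 9\right)}{4} = - \frac{-2 + 9 \cdot 10}{4} = - \frac{-2 + 90}{4} = \left(- \frac{1}{4}\right) 88 = -22$)
$\sqrt{1774 + U{\left(69,-51 \right)}} - - 4 \left(-107 + 111\right) = \sqrt{1774 - 22} - - 4 \left(-107 + 111\right) = \sqrt{1752} - \left(-4\right) 4 = 2 \sqrt{438} - -16 = 2 \sqrt{438} + 16 = 16 + 2 \sqrt{438}$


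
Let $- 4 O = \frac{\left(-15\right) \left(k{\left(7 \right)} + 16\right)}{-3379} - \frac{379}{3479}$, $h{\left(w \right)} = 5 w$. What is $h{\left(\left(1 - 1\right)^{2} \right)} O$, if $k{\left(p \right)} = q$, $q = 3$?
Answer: $0$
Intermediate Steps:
$k{\left(p \right)} = 3$
$O = \frac{144563}{23511082}$ ($O = - \frac{\frac{\left(-15\right) \left(3 + 16\right)}{-3379} - \frac{379}{3479}}{4} = - \frac{\left(-15\right) 19 \left(- \frac{1}{3379}\right) - \frac{379}{3479}}{4} = - \frac{\left(-285\right) \left(- \frac{1}{3379}\right) - \frac{379}{3479}}{4} = - \frac{\frac{285}{3379} - \frac{379}{3479}}{4} = \left(- \frac{1}{4}\right) \left(- \frac{289126}{11755541}\right) = \frac{144563}{23511082} \approx 0.0061487$)
$h{\left(\left(1 - 1\right)^{2} \right)} O = 5 \left(1 - 1\right)^{2} \cdot \frac{144563}{23511082} = 5 \cdot 0^{2} \cdot \frac{144563}{23511082} = 5 \cdot 0 \cdot \frac{144563}{23511082} = 0 \cdot \frac{144563}{23511082} = 0$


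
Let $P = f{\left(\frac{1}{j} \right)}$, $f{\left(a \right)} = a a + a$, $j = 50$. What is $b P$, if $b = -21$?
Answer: $- \frac{1071}{2500} \approx -0.4284$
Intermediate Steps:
$f{\left(a \right)} = a + a^{2}$ ($f{\left(a \right)} = a^{2} + a = a + a^{2}$)
$P = \frac{51}{2500}$ ($P = \frac{1 + \frac{1}{50}}{50} = \frac{1}{50} \cdot \frac{51}{50} = \frac{51}{2500} \approx 0.0204$)
$b P = \left(-21\right) \frac{51}{2500} = - \frac{1071}{2500}$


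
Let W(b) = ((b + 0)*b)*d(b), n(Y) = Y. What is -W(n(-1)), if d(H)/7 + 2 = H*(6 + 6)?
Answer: 98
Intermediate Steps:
d(H) = -14 + 84*H (d(H) = -14 + 7*(H*(6 + 6)) = -14 + 7*(H*12) = -14 + 7*(12*H) = -14 + 84*H)
W(b) = b**2*(-14 + 84*b) (W(b) = ((b + 0)*b)*(-14 + 84*b) = (b*b)*(-14 + 84*b) = b**2*(-14 + 84*b))
-W(n(-1)) = -(-1)**2*(-14 + 84*(-1)) = -(-14 - 84) = -(-98) = -1*(-98) = 98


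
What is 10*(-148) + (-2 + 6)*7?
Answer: -1452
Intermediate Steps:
10*(-148) + (-2 + 6)*7 = -1480 + 4*7 = -1480 + 28 = -1452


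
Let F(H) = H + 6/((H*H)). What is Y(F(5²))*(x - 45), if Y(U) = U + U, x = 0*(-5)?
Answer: -281358/125 ≈ -2250.9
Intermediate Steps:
F(H) = H + 6/H² (F(H) = H + 6/(H²) = H + 6/H²)
x = 0
Y(U) = 2*U
Y(F(5²))*(x - 45) = (2*(5² + 6/(5²)²))*(0 - 45) = (2*(25 + 6/25²))*(-45) = (2*(25 + 6*(1/625)))*(-45) = (2*(25 + 6/625))*(-45) = (2*(15631/625))*(-45) = (31262/625)*(-45) = -281358/125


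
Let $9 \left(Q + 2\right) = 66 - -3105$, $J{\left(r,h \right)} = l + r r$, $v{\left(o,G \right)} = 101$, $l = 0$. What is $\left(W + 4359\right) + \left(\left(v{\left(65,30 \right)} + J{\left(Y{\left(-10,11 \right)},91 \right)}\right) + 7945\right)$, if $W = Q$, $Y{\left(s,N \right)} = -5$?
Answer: $\frac{38341}{3} \approx 12780.0$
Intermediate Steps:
$J{\left(r,h \right)} = r^{2}$ ($J{\left(r,h \right)} = 0 + r r = 0 + r^{2} = r^{2}$)
$Q = \frac{1051}{3}$ ($Q = -2 + \frac{66 - -3105}{9} = -2 + \frac{66 + 3105}{9} = -2 + \frac{1}{9} \cdot 3171 = -2 + \frac{1057}{3} = \frac{1051}{3} \approx 350.33$)
$W = \frac{1051}{3} \approx 350.33$
$\left(W + 4359\right) + \left(\left(v{\left(65,30 \right)} + J{\left(Y{\left(-10,11 \right)},91 \right)}\right) + 7945\right) = \left(\frac{1051}{3} + 4359\right) + \left(\left(101 + \left(-5\right)^{2}\right) + 7945\right) = \frac{14128}{3} + \left(\left(101 + 25\right) + 7945\right) = \frac{14128}{3} + \left(126 + 7945\right) = \frac{14128}{3} + 8071 = \frac{38341}{3}$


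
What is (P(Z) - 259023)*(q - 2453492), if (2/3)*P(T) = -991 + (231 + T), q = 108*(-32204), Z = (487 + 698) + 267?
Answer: 1530244219140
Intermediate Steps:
Z = 1452 (Z = 1185 + 267 = 1452)
q = -3478032
P(T) = -1140 + 3*T/2 (P(T) = 3*(-991 + (231 + T))/2 = 3*(-760 + T)/2 = -1140 + 3*T/2)
(P(Z) - 259023)*(q - 2453492) = ((-1140 + (3/2)*1452) - 259023)*(-3478032 - 2453492) = ((-1140 + 2178) - 259023)*(-5931524) = (1038 - 259023)*(-5931524) = -257985*(-5931524) = 1530244219140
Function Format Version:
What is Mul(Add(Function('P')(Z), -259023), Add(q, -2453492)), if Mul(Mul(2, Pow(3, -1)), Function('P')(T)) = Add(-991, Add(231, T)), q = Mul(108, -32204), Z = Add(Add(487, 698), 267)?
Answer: 1530244219140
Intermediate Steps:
Z = 1452 (Z = Add(1185, 267) = 1452)
q = -3478032
Function('P')(T) = Add(-1140, Mul(Rational(3, 2), T)) (Function('P')(T) = Mul(Rational(3, 2), Add(-991, Add(231, T))) = Mul(Rational(3, 2), Add(-760, T)) = Add(-1140, Mul(Rational(3, 2), T)))
Mul(Add(Function('P')(Z), -259023), Add(q, -2453492)) = Mul(Add(Add(-1140, Mul(Rational(3, 2), 1452)), -259023), Add(-3478032, -2453492)) = Mul(Add(Add(-1140, 2178), -259023), -5931524) = Mul(Add(1038, -259023), -5931524) = Mul(-257985, -5931524) = 1530244219140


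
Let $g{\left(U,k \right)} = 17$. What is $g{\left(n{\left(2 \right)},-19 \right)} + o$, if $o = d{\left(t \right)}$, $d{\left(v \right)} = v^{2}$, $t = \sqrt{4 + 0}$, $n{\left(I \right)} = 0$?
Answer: $21$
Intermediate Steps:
$t = 2$ ($t = \sqrt{4} = 2$)
$o = 4$ ($o = 2^{2} = 4$)
$g{\left(n{\left(2 \right)},-19 \right)} + o = 17 + 4 = 21$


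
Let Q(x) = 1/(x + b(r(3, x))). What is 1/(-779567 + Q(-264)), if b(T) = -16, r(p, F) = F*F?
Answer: -280/218278761 ≈ -1.2828e-6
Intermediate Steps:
r(p, F) = F**2
Q(x) = 1/(-16 + x) (Q(x) = 1/(x - 16) = 1/(-16 + x))
1/(-779567 + Q(-264)) = 1/(-779567 + 1/(-16 - 264)) = 1/(-779567 + 1/(-280)) = 1/(-779567 - 1/280) = 1/(-218278761/280) = -280/218278761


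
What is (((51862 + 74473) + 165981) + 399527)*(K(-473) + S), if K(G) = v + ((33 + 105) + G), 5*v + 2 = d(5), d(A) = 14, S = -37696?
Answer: -131549103549/5 ≈ -2.6310e+10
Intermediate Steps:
v = 12/5 (v = -⅖ + (⅕)*14 = -⅖ + 14/5 = 12/5 ≈ 2.4000)
K(G) = 702/5 + G (K(G) = 12/5 + ((33 + 105) + G) = 12/5 + (138 + G) = 702/5 + G)
(((51862 + 74473) + 165981) + 399527)*(K(-473) + S) = (((51862 + 74473) + 165981) + 399527)*((702/5 - 473) - 37696) = ((126335 + 165981) + 399527)*(-1663/5 - 37696) = (292316 + 399527)*(-190143/5) = 691843*(-190143/5) = -131549103549/5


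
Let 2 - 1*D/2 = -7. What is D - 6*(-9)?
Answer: 72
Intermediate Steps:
D = 18 (D = 4 - 2*(-7) = 4 + 14 = 18)
D - 6*(-9) = 18 - 6*(-9) = 18 + 54 = 72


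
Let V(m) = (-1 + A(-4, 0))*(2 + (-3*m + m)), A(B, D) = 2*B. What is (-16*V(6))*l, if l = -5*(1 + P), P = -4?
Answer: -21600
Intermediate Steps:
l = 15 (l = -5*(1 - 4) = -5*(-3) = 15)
V(m) = -18 + 18*m (V(m) = (-1 + 2*(-4))*(2 + (-3*m + m)) = (-1 - 8)*(2 - 2*m) = -9*(2 - 2*m) = -18 + 18*m)
(-16*V(6))*l = -16*(-18 + 18*6)*15 = -16*(-18 + 108)*15 = -16*90*15 = -1440*15 = -21600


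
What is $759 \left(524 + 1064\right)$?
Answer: $1205292$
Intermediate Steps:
$759 \left(524 + 1064\right) = 759 \cdot 1588 = 1205292$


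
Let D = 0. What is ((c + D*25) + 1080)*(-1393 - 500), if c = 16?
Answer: -2074728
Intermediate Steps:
((c + D*25) + 1080)*(-1393 - 500) = ((16 + 0*25) + 1080)*(-1393 - 500) = ((16 + 0) + 1080)*(-1893) = (16 + 1080)*(-1893) = 1096*(-1893) = -2074728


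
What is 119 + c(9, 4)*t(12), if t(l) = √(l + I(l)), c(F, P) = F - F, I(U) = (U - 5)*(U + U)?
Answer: 119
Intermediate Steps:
I(U) = 2*U*(-5 + U) (I(U) = (-5 + U)*(2*U) = 2*U*(-5 + U))
c(F, P) = 0
t(l) = √(l + 2*l*(-5 + l))
119 + c(9, 4)*t(12) = 119 + 0*√(12*(-9 + 2*12)) = 119 + 0*√(12*(-9 + 24)) = 119 + 0*√(12*15) = 119 + 0*√180 = 119 + 0*(6*√5) = 119 + 0 = 119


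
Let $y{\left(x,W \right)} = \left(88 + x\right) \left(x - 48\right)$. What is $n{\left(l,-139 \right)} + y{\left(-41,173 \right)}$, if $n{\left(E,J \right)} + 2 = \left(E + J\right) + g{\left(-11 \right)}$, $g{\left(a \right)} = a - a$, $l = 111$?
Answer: $-4213$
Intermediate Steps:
$g{\left(a \right)} = 0$
$y{\left(x,W \right)} = \left(-48 + x\right) \left(88 + x\right)$ ($y{\left(x,W \right)} = \left(88 + x\right) \left(-48 + x\right) = \left(-48 + x\right) \left(88 + x\right)$)
$n{\left(E,J \right)} = -2 + E + J$ ($n{\left(E,J \right)} = -2 + \left(\left(E + J\right) + 0\right) = -2 + \left(E + J\right) = -2 + E + J$)
$n{\left(l,-139 \right)} + y{\left(-41,173 \right)} = \left(-2 + 111 - 139\right) + \left(-4224 + \left(-41\right)^{2} + 40 \left(-41\right)\right) = -30 - 4183 = -4213$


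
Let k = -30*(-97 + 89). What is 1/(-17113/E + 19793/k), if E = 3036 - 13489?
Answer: 2508720/211003349 ≈ 0.011889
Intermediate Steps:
E = -10453
k = 240 (k = -30*(-8) = 240)
1/(-17113/E + 19793/k) = 1/(-17113/(-10453) + 19793/240) = 1/(-17113*(-1/10453) + 19793*(1/240)) = 1/(17113/10453 + 19793/240) = 1/(211003349/2508720) = 2508720/211003349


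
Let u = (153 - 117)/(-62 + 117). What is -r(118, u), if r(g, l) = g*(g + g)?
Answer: -27848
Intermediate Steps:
u = 36/55 ≈ 0.65455
r(g, l) = 2*g**2 (r(g, l) = g*(2*g) = 2*g**2)
-r(118, u) = -2*118**2 = -2*13924 = -1*27848 = -27848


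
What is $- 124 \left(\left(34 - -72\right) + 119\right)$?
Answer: $-27900$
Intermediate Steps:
$- 124 \left(\left(34 - -72\right) + 119\right) = - 124 \left(\left(34 + 72\right) + 119\right) = - 124 \left(106 + 119\right) = \left(-124\right) 225 = -27900$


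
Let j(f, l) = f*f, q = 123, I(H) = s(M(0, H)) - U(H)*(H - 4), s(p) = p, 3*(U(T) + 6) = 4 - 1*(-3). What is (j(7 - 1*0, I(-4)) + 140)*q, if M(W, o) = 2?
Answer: 23247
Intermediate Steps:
U(T) = -11/3 (U(T) = -6 + (4 - 1*(-3))/3 = -6 + (4 + 3)/3 = -6 + (1/3)*7 = -6 + 7/3 = -11/3)
I(H) = -38/3 + 11*H/3 (I(H) = 2 - (-11)*(H - 4)/3 = 2 - (-11)*(-4 + H)/3 = 2 - (44/3 - 11*H/3) = 2 + (-44/3 + 11*H/3) = -38/3 + 11*H/3)
j(f, l) = f**2
(j(7 - 1*0, I(-4)) + 140)*q = ((7 - 1*0)**2 + 140)*123 = ((7 + 0)**2 + 140)*123 = (7**2 + 140)*123 = (49 + 140)*123 = 189*123 = 23247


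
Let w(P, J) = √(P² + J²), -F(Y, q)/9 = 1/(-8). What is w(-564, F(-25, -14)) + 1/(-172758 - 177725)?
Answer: -1/350483 + 15*√90481/8 ≈ 564.00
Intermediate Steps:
F(Y, q) = 9/8 (F(Y, q) = -9/(-8) = -9*(-⅛) = 9/8)
w(P, J) = √(J² + P²)
w(-564, F(-25, -14)) + 1/(-172758 - 177725) = √((9/8)² + (-564)²) + 1/(-172758 - 177725) = √(81/64 + 318096) + 1/(-350483) = √(20358225/64) - 1/350483 = 15*√90481/8 - 1/350483 = -1/350483 + 15*√90481/8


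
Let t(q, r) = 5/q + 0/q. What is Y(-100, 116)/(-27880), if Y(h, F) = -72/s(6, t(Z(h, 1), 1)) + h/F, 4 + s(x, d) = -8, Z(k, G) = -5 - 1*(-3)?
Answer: -149/808520 ≈ -0.00018429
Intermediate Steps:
Z(k, G) = -2 (Z(k, G) = -5 + 3 = -2)
t(q, r) = 5/q (t(q, r) = 5/q + 0 = 5/q)
s(x, d) = -12 (s(x, d) = -4 - 8 = -12)
Y(h, F) = 6 + h/F (Y(h, F) = -72/(-12) + h/F = -72*(-1/12) + h/F = 6 + h/F)
Y(-100, 116)/(-27880) = (6 - 100/116)/(-27880) = (6 - 100*1/116)*(-1/27880) = (6 - 25/29)*(-1/27880) = (149/29)*(-1/27880) = -149/808520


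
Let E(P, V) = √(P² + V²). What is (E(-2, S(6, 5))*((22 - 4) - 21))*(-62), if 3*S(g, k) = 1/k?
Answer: 62*√901/5 ≈ 372.21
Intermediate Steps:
S(g, k) = 1/(3*k)
(E(-2, S(6, 5))*((22 - 4) - 21))*(-62) = (√((-2)² + ((⅓)/5)²)*((22 - 4) - 21))*(-62) = (√(4 + ((⅓)*(⅕))²)*(18 - 21))*(-62) = (√(4 + (1/15)²)*(-3))*(-62) = (√(4 + 1/225)*(-3))*(-62) = (√(901/225)*(-3))*(-62) = ((√901/15)*(-3))*(-62) = -√901/5*(-62) = 62*√901/5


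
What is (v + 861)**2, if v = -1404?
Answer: 294849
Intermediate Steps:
(v + 861)**2 = (-1404 + 861)**2 = (-543)**2 = 294849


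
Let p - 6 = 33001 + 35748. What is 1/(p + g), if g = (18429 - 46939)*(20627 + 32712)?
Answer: -1/1520626135 ≈ -6.5762e-10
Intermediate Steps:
p = 68755 (p = 6 + (33001 + 35748) = 6 + 68749 = 68755)
g = -1520694890 (g = -28510*53339 = -1520694890)
1/(p + g) = 1/(68755 - 1520694890) = 1/(-1520626135) = -1/1520626135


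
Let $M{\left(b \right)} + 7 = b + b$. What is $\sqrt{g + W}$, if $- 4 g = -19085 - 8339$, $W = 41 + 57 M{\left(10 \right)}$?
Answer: $\sqrt{7638} \approx 87.396$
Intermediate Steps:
$M{\left(b \right)} = -7 + 2 b$ ($M{\left(b \right)} = -7 + \left(b + b\right) = -7 + 2 b$)
$W = 782$ ($W = 41 + 57 \left(-7 + 2 \cdot 10\right) = 41 + 57 \left(-7 + 20\right) = 41 + 57 \cdot 13 = 41 + 741 = 782$)
$g = 6856$ ($g = - \frac{-19085 - 8339}{4} = \left(- \frac{1}{4}\right) \left(-27424\right) = 6856$)
$\sqrt{g + W} = \sqrt{6856 + 782} = \sqrt{7638}$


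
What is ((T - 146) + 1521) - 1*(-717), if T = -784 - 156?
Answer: 1152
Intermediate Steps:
T = -940
((T - 146) + 1521) - 1*(-717) = ((-940 - 146) + 1521) - 1*(-717) = (-1086 + 1521) + 717 = 435 + 717 = 1152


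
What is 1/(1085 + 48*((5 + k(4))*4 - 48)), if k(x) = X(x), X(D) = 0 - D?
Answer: -1/1027 ≈ -0.00097371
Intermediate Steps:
X(D) = -D
k(x) = -x
1/(1085 + 48*((5 + k(4))*4 - 48)) = 1/(1085 + 48*((5 - 1*4)*4 - 48)) = 1/(1085 + 48*((5 - 4)*4 - 48)) = 1/(1085 + 48*(1*4 - 48)) = 1/(1085 + 48*(4 - 48)) = 1/(1085 + 48*(-44)) = 1/(1085 - 2112) = 1/(-1027) = -1/1027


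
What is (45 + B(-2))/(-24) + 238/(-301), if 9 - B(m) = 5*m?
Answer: -446/129 ≈ -3.4574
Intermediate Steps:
B(m) = 9 - 5*m
(45 + B(-2))/(-24) + 238/(-301) = (45 + (9 - 5*(-2)))/(-24) + 238/(-301) = (45 + (9 + 10))*(-1/24) + 238*(-1/301) = (45 + 19)*(-1/24) - 34/43 = 64*(-1/24) - 34/43 = -8/3 - 34/43 = -446/129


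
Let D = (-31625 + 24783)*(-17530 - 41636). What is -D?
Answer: -404813772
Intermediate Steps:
D = 404813772 (D = -6842*(-59166) = 404813772)
-D = -1*404813772 = -404813772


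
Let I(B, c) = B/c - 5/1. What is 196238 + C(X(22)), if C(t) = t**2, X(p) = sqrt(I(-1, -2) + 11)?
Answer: 392489/2 ≈ 1.9624e+5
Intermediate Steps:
I(B, c) = -5 + B/c (I(B, c) = B/c - 5*1 = B/c - 5 = -5 + B/c)
X(p) = sqrt(26)/2 (X(p) = sqrt((-5 - 1/(-2)) + 11) = sqrt((-5 - 1*(-1/2)) + 11) = sqrt((-5 + 1/2) + 11) = sqrt(-9/2 + 11) = sqrt(13/2) = sqrt(26)/2)
196238 + C(X(22)) = 196238 + (sqrt(26)/2)**2 = 196238 + 13/2 = 392489/2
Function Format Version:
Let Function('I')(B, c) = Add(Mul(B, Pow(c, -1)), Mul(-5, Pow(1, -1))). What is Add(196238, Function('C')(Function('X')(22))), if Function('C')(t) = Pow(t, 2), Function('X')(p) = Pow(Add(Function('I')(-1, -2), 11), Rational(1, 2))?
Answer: Rational(392489, 2) ≈ 1.9624e+5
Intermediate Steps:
Function('I')(B, c) = Add(-5, Mul(B, Pow(c, -1))) (Function('I')(B, c) = Add(Mul(B, Pow(c, -1)), Mul(-5, 1)) = Add(Mul(B, Pow(c, -1)), -5) = Add(-5, Mul(B, Pow(c, -1))))
Function('X')(p) = Mul(Rational(1, 2), Pow(26, Rational(1, 2))) (Function('X')(p) = Pow(Add(Add(-5, Mul(-1, Pow(-2, -1))), 11), Rational(1, 2)) = Pow(Add(Add(-5, Mul(-1, Rational(-1, 2))), 11), Rational(1, 2)) = Pow(Add(Add(-5, Rational(1, 2)), 11), Rational(1, 2)) = Pow(Add(Rational(-9, 2), 11), Rational(1, 2)) = Pow(Rational(13, 2), Rational(1, 2)) = Mul(Rational(1, 2), Pow(26, Rational(1, 2))))
Add(196238, Function('C')(Function('X')(22))) = Add(196238, Pow(Mul(Rational(1, 2), Pow(26, Rational(1, 2))), 2)) = Add(196238, Rational(13, 2)) = Rational(392489, 2)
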